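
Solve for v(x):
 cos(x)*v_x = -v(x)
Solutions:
 v(x) = C1*sqrt(sin(x) - 1)/sqrt(sin(x) + 1)


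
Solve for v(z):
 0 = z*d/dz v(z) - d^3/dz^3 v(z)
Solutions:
 v(z) = C1 + Integral(C2*airyai(z) + C3*airybi(z), z)


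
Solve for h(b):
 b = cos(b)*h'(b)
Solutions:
 h(b) = C1 + Integral(b/cos(b), b)


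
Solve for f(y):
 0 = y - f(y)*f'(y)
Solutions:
 f(y) = -sqrt(C1 + y^2)
 f(y) = sqrt(C1 + y^2)


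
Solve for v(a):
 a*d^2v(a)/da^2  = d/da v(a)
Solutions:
 v(a) = C1 + C2*a^2


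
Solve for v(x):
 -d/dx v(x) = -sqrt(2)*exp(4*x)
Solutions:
 v(x) = C1 + sqrt(2)*exp(4*x)/4


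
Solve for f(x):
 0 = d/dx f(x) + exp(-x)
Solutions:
 f(x) = C1 + exp(-x)


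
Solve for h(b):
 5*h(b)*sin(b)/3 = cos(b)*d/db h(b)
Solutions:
 h(b) = C1/cos(b)^(5/3)


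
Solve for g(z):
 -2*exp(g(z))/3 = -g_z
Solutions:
 g(z) = log(-1/(C1 + 2*z)) + log(3)


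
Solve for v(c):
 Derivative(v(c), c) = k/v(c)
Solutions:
 v(c) = -sqrt(C1 + 2*c*k)
 v(c) = sqrt(C1 + 2*c*k)


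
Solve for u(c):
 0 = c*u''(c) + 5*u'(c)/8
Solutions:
 u(c) = C1 + C2*c^(3/8)


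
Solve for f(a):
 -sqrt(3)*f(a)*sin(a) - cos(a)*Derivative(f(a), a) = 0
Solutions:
 f(a) = C1*cos(a)^(sqrt(3))


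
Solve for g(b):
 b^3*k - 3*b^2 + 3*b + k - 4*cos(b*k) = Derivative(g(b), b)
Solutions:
 g(b) = C1 + b^4*k/4 - b^3 + 3*b^2/2 + b*k - 4*sin(b*k)/k


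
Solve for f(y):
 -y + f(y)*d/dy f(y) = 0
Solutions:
 f(y) = -sqrt(C1 + y^2)
 f(y) = sqrt(C1 + y^2)


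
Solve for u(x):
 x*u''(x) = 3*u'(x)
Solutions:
 u(x) = C1 + C2*x^4


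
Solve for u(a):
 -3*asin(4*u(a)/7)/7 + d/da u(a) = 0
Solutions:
 Integral(1/asin(4*_y/7), (_y, u(a))) = C1 + 3*a/7


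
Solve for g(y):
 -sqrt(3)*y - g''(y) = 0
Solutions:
 g(y) = C1 + C2*y - sqrt(3)*y^3/6


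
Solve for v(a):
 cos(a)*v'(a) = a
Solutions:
 v(a) = C1 + Integral(a/cos(a), a)


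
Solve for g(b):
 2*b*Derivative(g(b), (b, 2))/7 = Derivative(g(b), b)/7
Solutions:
 g(b) = C1 + C2*b^(3/2)


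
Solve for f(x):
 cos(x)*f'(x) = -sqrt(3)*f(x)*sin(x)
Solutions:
 f(x) = C1*cos(x)^(sqrt(3))


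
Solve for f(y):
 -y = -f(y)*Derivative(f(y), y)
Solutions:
 f(y) = -sqrt(C1 + y^2)
 f(y) = sqrt(C1 + y^2)


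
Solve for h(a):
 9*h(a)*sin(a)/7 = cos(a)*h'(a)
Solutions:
 h(a) = C1/cos(a)^(9/7)


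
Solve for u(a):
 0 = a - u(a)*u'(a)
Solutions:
 u(a) = -sqrt(C1 + a^2)
 u(a) = sqrt(C1 + a^2)


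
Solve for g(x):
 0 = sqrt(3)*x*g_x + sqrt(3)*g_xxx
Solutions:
 g(x) = C1 + Integral(C2*airyai(-x) + C3*airybi(-x), x)


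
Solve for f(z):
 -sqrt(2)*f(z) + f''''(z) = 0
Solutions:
 f(z) = C1*exp(-2^(1/8)*z) + C2*exp(2^(1/8)*z) + C3*sin(2^(1/8)*z) + C4*cos(2^(1/8)*z)


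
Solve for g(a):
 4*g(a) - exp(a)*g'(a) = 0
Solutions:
 g(a) = C1*exp(-4*exp(-a))


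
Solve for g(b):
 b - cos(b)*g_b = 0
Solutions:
 g(b) = C1 + Integral(b/cos(b), b)


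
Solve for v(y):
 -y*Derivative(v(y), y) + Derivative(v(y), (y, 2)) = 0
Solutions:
 v(y) = C1 + C2*erfi(sqrt(2)*y/2)


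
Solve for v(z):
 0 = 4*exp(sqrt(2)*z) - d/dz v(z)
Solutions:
 v(z) = C1 + 2*sqrt(2)*exp(sqrt(2)*z)


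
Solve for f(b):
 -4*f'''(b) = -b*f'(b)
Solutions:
 f(b) = C1 + Integral(C2*airyai(2^(1/3)*b/2) + C3*airybi(2^(1/3)*b/2), b)


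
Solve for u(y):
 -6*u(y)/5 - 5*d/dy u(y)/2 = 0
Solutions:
 u(y) = C1*exp(-12*y/25)


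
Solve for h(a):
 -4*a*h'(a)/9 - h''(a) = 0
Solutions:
 h(a) = C1 + C2*erf(sqrt(2)*a/3)


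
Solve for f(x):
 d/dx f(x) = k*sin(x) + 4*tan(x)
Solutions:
 f(x) = C1 - k*cos(x) - 4*log(cos(x))


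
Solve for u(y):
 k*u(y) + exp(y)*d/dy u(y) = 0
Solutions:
 u(y) = C1*exp(k*exp(-y))


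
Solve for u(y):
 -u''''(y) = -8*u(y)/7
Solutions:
 u(y) = C1*exp(-14^(3/4)*y/7) + C2*exp(14^(3/4)*y/7) + C3*sin(14^(3/4)*y/7) + C4*cos(14^(3/4)*y/7)


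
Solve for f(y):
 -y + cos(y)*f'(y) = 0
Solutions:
 f(y) = C1 + Integral(y/cos(y), y)


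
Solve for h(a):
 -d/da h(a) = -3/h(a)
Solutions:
 h(a) = -sqrt(C1 + 6*a)
 h(a) = sqrt(C1 + 6*a)


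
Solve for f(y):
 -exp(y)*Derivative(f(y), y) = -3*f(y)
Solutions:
 f(y) = C1*exp(-3*exp(-y))


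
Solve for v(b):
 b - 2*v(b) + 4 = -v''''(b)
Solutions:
 v(b) = C1*exp(-2^(1/4)*b) + C2*exp(2^(1/4)*b) + C3*sin(2^(1/4)*b) + C4*cos(2^(1/4)*b) + b/2 + 2


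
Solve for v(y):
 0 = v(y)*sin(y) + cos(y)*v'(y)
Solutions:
 v(y) = C1*cos(y)


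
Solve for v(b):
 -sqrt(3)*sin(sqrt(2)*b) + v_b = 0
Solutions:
 v(b) = C1 - sqrt(6)*cos(sqrt(2)*b)/2


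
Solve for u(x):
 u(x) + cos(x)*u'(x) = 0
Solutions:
 u(x) = C1*sqrt(sin(x) - 1)/sqrt(sin(x) + 1)


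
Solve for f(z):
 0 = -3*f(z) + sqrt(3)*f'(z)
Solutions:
 f(z) = C1*exp(sqrt(3)*z)


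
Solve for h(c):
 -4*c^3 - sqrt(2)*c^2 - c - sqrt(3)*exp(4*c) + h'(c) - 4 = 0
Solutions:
 h(c) = C1 + c^4 + sqrt(2)*c^3/3 + c^2/2 + 4*c + sqrt(3)*exp(4*c)/4


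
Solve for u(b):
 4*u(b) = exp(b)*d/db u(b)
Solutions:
 u(b) = C1*exp(-4*exp(-b))


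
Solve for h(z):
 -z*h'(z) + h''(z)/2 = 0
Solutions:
 h(z) = C1 + C2*erfi(z)


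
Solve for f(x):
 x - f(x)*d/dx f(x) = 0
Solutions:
 f(x) = -sqrt(C1 + x^2)
 f(x) = sqrt(C1 + x^2)


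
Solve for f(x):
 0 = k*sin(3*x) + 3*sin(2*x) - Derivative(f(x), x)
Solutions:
 f(x) = C1 - k*cos(3*x)/3 - 3*cos(2*x)/2


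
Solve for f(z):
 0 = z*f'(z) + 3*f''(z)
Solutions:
 f(z) = C1 + C2*erf(sqrt(6)*z/6)


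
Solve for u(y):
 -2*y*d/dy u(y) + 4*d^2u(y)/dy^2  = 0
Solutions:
 u(y) = C1 + C2*erfi(y/2)


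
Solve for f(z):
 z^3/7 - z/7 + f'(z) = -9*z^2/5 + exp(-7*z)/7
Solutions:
 f(z) = C1 - z^4/28 - 3*z^3/5 + z^2/14 - exp(-7*z)/49


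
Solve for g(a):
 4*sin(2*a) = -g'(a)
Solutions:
 g(a) = C1 + 2*cos(2*a)


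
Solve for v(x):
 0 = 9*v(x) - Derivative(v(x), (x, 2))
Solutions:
 v(x) = C1*exp(-3*x) + C2*exp(3*x)


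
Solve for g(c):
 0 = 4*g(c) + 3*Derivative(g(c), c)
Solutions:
 g(c) = C1*exp(-4*c/3)


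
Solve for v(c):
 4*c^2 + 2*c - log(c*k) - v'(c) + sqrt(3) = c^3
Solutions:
 v(c) = C1 - c^4/4 + 4*c^3/3 + c^2 - c*log(c*k) + c*(1 + sqrt(3))


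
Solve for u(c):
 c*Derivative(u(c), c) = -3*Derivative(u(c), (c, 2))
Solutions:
 u(c) = C1 + C2*erf(sqrt(6)*c/6)


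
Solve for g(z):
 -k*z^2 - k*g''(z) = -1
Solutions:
 g(z) = C1 + C2*z - z^4/12 + z^2/(2*k)


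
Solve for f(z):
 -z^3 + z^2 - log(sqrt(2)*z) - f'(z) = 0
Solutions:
 f(z) = C1 - z^4/4 + z^3/3 - z*log(z) - z*log(2)/2 + z


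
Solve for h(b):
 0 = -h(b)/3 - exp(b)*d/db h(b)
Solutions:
 h(b) = C1*exp(exp(-b)/3)


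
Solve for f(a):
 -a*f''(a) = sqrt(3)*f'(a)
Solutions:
 f(a) = C1 + C2*a^(1 - sqrt(3))


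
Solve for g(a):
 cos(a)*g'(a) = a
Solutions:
 g(a) = C1 + Integral(a/cos(a), a)


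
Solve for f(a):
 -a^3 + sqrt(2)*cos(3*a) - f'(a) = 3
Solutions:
 f(a) = C1 - a^4/4 - 3*a + sqrt(2)*sin(3*a)/3


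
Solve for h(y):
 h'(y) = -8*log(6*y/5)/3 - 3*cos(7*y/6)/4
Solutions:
 h(y) = C1 - 8*y*log(y)/3 - 8*y*log(6)/3 + 8*y/3 + 8*y*log(5)/3 - 9*sin(7*y/6)/14


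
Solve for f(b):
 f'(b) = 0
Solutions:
 f(b) = C1


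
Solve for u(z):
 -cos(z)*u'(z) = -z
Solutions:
 u(z) = C1 + Integral(z/cos(z), z)


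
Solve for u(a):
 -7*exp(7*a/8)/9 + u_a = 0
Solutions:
 u(a) = C1 + 8*exp(7*a/8)/9


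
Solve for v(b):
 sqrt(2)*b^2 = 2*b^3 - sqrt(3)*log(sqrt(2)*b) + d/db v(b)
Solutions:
 v(b) = C1 - b^4/2 + sqrt(2)*b^3/3 + sqrt(3)*b*log(b) - sqrt(3)*b + sqrt(3)*b*log(2)/2


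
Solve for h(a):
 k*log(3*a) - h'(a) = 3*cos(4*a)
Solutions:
 h(a) = C1 + a*k*(log(a) - 1) + a*k*log(3) - 3*sin(4*a)/4


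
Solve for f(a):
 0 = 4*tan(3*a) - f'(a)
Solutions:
 f(a) = C1 - 4*log(cos(3*a))/3


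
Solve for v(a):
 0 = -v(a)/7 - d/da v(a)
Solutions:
 v(a) = C1*exp(-a/7)


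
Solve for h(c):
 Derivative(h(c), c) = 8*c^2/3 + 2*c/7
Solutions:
 h(c) = C1 + 8*c^3/9 + c^2/7


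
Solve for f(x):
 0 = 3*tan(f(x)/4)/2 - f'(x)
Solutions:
 f(x) = -4*asin(C1*exp(3*x/8)) + 4*pi
 f(x) = 4*asin(C1*exp(3*x/8))


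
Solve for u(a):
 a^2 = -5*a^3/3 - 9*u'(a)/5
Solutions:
 u(a) = C1 - 25*a^4/108 - 5*a^3/27


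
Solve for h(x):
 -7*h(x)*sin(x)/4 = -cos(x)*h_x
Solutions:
 h(x) = C1/cos(x)^(7/4)


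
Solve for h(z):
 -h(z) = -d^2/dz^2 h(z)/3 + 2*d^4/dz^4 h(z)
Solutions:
 h(z) = (C1*sin(2^(3/4)*z*sin(atan(sqrt(71))/2)/2) + C2*cos(2^(3/4)*z*sin(atan(sqrt(71))/2)/2))*exp(-2^(3/4)*z*cos(atan(sqrt(71))/2)/2) + (C3*sin(2^(3/4)*z*sin(atan(sqrt(71))/2)/2) + C4*cos(2^(3/4)*z*sin(atan(sqrt(71))/2)/2))*exp(2^(3/4)*z*cos(atan(sqrt(71))/2)/2)


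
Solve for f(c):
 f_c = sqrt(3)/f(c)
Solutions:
 f(c) = -sqrt(C1 + 2*sqrt(3)*c)
 f(c) = sqrt(C1 + 2*sqrt(3)*c)


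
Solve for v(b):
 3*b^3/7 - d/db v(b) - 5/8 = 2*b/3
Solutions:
 v(b) = C1 + 3*b^4/28 - b^2/3 - 5*b/8


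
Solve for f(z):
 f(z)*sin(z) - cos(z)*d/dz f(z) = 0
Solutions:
 f(z) = C1/cos(z)


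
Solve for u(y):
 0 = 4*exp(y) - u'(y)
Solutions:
 u(y) = C1 + 4*exp(y)


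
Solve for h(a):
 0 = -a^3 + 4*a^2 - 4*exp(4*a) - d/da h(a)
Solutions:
 h(a) = C1 - a^4/4 + 4*a^3/3 - exp(4*a)


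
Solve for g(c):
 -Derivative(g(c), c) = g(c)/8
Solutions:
 g(c) = C1*exp(-c/8)


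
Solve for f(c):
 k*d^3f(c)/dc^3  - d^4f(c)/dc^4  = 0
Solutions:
 f(c) = C1 + C2*c + C3*c^2 + C4*exp(c*k)


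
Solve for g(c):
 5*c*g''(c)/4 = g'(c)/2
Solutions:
 g(c) = C1 + C2*c^(7/5)


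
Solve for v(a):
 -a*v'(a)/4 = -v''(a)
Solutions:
 v(a) = C1 + C2*erfi(sqrt(2)*a/4)


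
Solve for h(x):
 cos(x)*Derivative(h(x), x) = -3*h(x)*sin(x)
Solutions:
 h(x) = C1*cos(x)^3


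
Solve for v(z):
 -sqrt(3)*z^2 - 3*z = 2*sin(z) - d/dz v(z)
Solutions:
 v(z) = C1 + sqrt(3)*z^3/3 + 3*z^2/2 - 2*cos(z)


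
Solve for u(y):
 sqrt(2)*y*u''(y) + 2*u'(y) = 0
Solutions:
 u(y) = C1 + C2*y^(1 - sqrt(2))


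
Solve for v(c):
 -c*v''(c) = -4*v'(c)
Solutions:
 v(c) = C1 + C2*c^5


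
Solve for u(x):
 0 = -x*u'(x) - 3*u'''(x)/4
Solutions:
 u(x) = C1 + Integral(C2*airyai(-6^(2/3)*x/3) + C3*airybi(-6^(2/3)*x/3), x)


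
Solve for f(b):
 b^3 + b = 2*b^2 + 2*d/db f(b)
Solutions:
 f(b) = C1 + b^4/8 - b^3/3 + b^2/4


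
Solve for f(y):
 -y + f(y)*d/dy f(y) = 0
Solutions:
 f(y) = -sqrt(C1 + y^2)
 f(y) = sqrt(C1 + y^2)


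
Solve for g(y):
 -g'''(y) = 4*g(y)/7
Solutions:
 g(y) = C3*exp(-14^(2/3)*y/7) + (C1*sin(14^(2/3)*sqrt(3)*y/14) + C2*cos(14^(2/3)*sqrt(3)*y/14))*exp(14^(2/3)*y/14)


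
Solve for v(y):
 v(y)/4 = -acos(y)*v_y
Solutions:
 v(y) = C1*exp(-Integral(1/acos(y), y)/4)


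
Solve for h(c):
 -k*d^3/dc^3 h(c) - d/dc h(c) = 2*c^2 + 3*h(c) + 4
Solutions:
 h(c) = C1*exp(2^(1/3)*c*(6^(1/3)*(sqrt(3)*sqrt((243 + 4/k)/k^2) + 27/k)^(1/3)/12 - 2^(1/3)*3^(5/6)*I*(sqrt(3)*sqrt((243 + 4/k)/k^2) + 27/k)^(1/3)/12 + 2/(k*(-3^(1/3) + 3^(5/6)*I)*(sqrt(3)*sqrt((243 + 4/k)/k^2) + 27/k)^(1/3)))) + C2*exp(2^(1/3)*c*(6^(1/3)*(sqrt(3)*sqrt((243 + 4/k)/k^2) + 27/k)^(1/3)/12 + 2^(1/3)*3^(5/6)*I*(sqrt(3)*sqrt((243 + 4/k)/k^2) + 27/k)^(1/3)/12 - 2/(k*(3^(1/3) + 3^(5/6)*I)*(sqrt(3)*sqrt((243 + 4/k)/k^2) + 27/k)^(1/3)))) + C3*exp(6^(1/3)*c*(-2^(1/3)*(sqrt(3)*sqrt((243 + 4/k)/k^2) + 27/k)^(1/3) + 2*3^(1/3)/(k*(sqrt(3)*sqrt((243 + 4/k)/k^2) + 27/k)^(1/3)))/6) - 2*c^2/3 + 4*c/9 - 40/27


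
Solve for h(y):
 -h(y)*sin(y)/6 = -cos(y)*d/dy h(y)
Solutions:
 h(y) = C1/cos(y)^(1/6)


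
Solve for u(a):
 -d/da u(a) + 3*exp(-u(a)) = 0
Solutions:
 u(a) = log(C1 + 3*a)


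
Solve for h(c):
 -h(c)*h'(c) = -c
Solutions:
 h(c) = -sqrt(C1 + c^2)
 h(c) = sqrt(C1 + c^2)


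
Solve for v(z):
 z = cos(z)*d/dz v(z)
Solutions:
 v(z) = C1 + Integral(z/cos(z), z)


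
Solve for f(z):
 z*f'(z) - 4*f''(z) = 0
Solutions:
 f(z) = C1 + C2*erfi(sqrt(2)*z/4)


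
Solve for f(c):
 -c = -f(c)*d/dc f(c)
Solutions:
 f(c) = -sqrt(C1 + c^2)
 f(c) = sqrt(C1 + c^2)


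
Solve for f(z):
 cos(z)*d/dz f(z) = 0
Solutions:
 f(z) = C1


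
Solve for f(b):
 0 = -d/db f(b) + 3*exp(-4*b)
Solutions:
 f(b) = C1 - 3*exp(-4*b)/4


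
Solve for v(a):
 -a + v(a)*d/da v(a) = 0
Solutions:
 v(a) = -sqrt(C1 + a^2)
 v(a) = sqrt(C1 + a^2)


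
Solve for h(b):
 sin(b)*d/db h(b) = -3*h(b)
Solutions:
 h(b) = C1*(cos(b) + 1)^(3/2)/(cos(b) - 1)^(3/2)


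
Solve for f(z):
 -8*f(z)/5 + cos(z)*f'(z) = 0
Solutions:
 f(z) = C1*(sin(z) + 1)^(4/5)/(sin(z) - 1)^(4/5)


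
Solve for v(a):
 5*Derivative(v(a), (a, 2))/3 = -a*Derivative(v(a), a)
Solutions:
 v(a) = C1 + C2*erf(sqrt(30)*a/10)


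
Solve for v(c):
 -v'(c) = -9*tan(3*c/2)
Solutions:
 v(c) = C1 - 6*log(cos(3*c/2))


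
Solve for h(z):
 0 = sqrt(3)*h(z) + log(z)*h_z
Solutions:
 h(z) = C1*exp(-sqrt(3)*li(z))


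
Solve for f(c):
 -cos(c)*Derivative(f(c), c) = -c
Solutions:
 f(c) = C1 + Integral(c/cos(c), c)


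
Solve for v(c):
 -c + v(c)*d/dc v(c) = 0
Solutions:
 v(c) = -sqrt(C1 + c^2)
 v(c) = sqrt(C1 + c^2)


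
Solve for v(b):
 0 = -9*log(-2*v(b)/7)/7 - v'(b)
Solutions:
 7*Integral(1/(log(-_y) - log(7) + log(2)), (_y, v(b)))/9 = C1 - b


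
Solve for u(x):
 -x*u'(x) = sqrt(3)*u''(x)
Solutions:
 u(x) = C1 + C2*erf(sqrt(2)*3^(3/4)*x/6)


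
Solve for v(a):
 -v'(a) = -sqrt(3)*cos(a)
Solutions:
 v(a) = C1 + sqrt(3)*sin(a)


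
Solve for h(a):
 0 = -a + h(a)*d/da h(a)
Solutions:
 h(a) = -sqrt(C1 + a^2)
 h(a) = sqrt(C1 + a^2)


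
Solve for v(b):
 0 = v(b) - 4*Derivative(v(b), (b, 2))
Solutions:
 v(b) = C1*exp(-b/2) + C2*exp(b/2)


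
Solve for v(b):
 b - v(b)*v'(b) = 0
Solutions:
 v(b) = -sqrt(C1 + b^2)
 v(b) = sqrt(C1 + b^2)


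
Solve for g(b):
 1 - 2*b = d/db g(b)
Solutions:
 g(b) = C1 - b^2 + b


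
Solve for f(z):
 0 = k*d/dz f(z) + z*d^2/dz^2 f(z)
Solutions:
 f(z) = C1 + z^(1 - re(k))*(C2*sin(log(z)*Abs(im(k))) + C3*cos(log(z)*im(k)))


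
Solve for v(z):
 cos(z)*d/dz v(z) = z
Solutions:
 v(z) = C1 + Integral(z/cos(z), z)


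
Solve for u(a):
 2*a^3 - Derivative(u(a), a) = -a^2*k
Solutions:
 u(a) = C1 + a^4/2 + a^3*k/3


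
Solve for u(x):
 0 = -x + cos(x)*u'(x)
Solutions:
 u(x) = C1 + Integral(x/cos(x), x)


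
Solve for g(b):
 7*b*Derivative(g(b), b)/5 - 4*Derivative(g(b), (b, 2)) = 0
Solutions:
 g(b) = C1 + C2*erfi(sqrt(70)*b/20)


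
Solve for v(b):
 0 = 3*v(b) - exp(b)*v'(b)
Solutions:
 v(b) = C1*exp(-3*exp(-b))


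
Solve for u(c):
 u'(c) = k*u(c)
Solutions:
 u(c) = C1*exp(c*k)


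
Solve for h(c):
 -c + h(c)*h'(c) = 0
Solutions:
 h(c) = -sqrt(C1 + c^2)
 h(c) = sqrt(C1 + c^2)


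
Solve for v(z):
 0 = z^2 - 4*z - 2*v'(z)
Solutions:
 v(z) = C1 + z^3/6 - z^2


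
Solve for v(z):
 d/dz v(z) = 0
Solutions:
 v(z) = C1


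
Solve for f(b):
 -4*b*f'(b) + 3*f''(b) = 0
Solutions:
 f(b) = C1 + C2*erfi(sqrt(6)*b/3)


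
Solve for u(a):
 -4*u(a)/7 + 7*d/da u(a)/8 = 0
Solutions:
 u(a) = C1*exp(32*a/49)


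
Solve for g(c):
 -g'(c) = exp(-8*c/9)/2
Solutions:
 g(c) = C1 + 9*exp(-8*c/9)/16


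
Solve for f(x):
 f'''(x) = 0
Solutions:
 f(x) = C1 + C2*x + C3*x^2


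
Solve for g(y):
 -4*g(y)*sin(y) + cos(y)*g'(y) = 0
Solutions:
 g(y) = C1/cos(y)^4


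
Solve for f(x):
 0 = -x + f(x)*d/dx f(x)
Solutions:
 f(x) = -sqrt(C1 + x^2)
 f(x) = sqrt(C1 + x^2)


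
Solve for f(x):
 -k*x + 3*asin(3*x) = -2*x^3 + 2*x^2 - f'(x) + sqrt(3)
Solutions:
 f(x) = C1 + k*x^2/2 - x^4/2 + 2*x^3/3 - 3*x*asin(3*x) + sqrt(3)*x - sqrt(1 - 9*x^2)


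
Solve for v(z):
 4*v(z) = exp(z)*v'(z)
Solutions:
 v(z) = C1*exp(-4*exp(-z))


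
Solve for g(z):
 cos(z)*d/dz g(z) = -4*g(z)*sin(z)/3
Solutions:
 g(z) = C1*cos(z)^(4/3)


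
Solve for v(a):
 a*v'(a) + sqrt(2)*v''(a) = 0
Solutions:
 v(a) = C1 + C2*erf(2^(1/4)*a/2)


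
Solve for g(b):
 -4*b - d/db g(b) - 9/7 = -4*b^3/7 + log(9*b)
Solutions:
 g(b) = C1 + b^4/7 - 2*b^2 - b*log(b) - b*log(9) - 2*b/7


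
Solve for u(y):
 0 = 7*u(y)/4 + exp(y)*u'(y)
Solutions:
 u(y) = C1*exp(7*exp(-y)/4)


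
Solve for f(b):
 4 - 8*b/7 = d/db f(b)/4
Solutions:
 f(b) = C1 - 16*b^2/7 + 16*b


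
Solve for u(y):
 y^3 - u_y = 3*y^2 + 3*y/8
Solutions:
 u(y) = C1 + y^4/4 - y^3 - 3*y^2/16


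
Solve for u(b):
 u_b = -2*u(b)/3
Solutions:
 u(b) = C1*exp(-2*b/3)


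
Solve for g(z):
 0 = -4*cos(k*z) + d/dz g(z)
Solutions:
 g(z) = C1 + 4*sin(k*z)/k


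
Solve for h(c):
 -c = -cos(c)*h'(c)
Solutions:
 h(c) = C1 + Integral(c/cos(c), c)


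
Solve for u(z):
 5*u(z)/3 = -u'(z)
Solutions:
 u(z) = C1*exp(-5*z/3)


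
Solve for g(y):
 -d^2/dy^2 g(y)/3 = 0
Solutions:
 g(y) = C1 + C2*y


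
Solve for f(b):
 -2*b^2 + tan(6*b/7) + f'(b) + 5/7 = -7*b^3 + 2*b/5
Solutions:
 f(b) = C1 - 7*b^4/4 + 2*b^3/3 + b^2/5 - 5*b/7 + 7*log(cos(6*b/7))/6


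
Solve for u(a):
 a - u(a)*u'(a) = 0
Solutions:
 u(a) = -sqrt(C1 + a^2)
 u(a) = sqrt(C1 + a^2)


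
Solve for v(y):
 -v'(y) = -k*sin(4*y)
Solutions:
 v(y) = C1 - k*cos(4*y)/4


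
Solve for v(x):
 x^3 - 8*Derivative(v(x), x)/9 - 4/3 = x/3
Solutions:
 v(x) = C1 + 9*x^4/32 - 3*x^2/16 - 3*x/2


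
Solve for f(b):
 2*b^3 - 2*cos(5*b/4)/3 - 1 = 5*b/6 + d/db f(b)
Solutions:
 f(b) = C1 + b^4/2 - 5*b^2/12 - b - 8*sin(5*b/4)/15


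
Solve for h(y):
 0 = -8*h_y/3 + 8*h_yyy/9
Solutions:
 h(y) = C1 + C2*exp(-sqrt(3)*y) + C3*exp(sqrt(3)*y)


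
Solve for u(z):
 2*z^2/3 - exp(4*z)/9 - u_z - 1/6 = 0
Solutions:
 u(z) = C1 + 2*z^3/9 - z/6 - exp(4*z)/36


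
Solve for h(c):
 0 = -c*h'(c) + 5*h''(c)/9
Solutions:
 h(c) = C1 + C2*erfi(3*sqrt(10)*c/10)


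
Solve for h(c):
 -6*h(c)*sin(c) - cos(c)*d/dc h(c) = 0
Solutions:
 h(c) = C1*cos(c)^6


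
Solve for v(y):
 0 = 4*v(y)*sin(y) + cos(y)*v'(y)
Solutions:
 v(y) = C1*cos(y)^4


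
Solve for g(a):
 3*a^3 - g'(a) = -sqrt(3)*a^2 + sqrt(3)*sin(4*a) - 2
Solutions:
 g(a) = C1 + 3*a^4/4 + sqrt(3)*a^3/3 + 2*a + sqrt(3)*cos(4*a)/4


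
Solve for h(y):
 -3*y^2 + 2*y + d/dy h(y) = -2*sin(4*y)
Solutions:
 h(y) = C1 + y^3 - y^2 + cos(4*y)/2


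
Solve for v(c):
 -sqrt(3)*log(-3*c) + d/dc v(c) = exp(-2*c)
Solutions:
 v(c) = C1 + sqrt(3)*c*log(-c) + sqrt(3)*c*(-1 + log(3)) - exp(-2*c)/2


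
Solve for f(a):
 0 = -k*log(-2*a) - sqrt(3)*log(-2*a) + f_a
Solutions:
 f(a) = C1 + a*(k + sqrt(3))*log(-a) + a*(-k + k*log(2) - sqrt(3) + sqrt(3)*log(2))


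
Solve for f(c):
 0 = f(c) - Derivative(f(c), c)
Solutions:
 f(c) = C1*exp(c)


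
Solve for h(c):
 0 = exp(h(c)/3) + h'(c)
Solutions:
 h(c) = 3*log(1/(C1 + c)) + 3*log(3)


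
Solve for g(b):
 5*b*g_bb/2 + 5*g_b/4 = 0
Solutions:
 g(b) = C1 + C2*sqrt(b)


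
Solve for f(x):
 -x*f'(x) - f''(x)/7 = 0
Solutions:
 f(x) = C1 + C2*erf(sqrt(14)*x/2)


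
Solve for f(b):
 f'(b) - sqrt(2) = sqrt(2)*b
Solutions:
 f(b) = C1 + sqrt(2)*b^2/2 + sqrt(2)*b


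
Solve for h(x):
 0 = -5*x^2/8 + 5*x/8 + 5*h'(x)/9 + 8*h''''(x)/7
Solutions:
 h(x) = C1 + C4*exp(-105^(1/3)*x/6) + 3*x^3/8 - 9*x^2/16 + (C2*sin(3^(5/6)*35^(1/3)*x/12) + C3*cos(3^(5/6)*35^(1/3)*x/12))*exp(105^(1/3)*x/12)


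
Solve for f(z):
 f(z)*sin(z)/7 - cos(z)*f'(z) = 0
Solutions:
 f(z) = C1/cos(z)^(1/7)


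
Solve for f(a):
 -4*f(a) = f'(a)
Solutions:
 f(a) = C1*exp(-4*a)


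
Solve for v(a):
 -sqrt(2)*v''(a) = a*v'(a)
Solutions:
 v(a) = C1 + C2*erf(2^(1/4)*a/2)


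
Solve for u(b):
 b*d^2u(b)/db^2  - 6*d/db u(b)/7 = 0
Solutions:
 u(b) = C1 + C2*b^(13/7)


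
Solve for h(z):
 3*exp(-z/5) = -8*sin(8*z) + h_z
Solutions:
 h(z) = C1 - cos(8*z) - 15*exp(-z/5)


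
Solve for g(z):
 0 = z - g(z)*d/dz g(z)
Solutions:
 g(z) = -sqrt(C1 + z^2)
 g(z) = sqrt(C1 + z^2)


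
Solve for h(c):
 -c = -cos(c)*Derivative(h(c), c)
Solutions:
 h(c) = C1 + Integral(c/cos(c), c)


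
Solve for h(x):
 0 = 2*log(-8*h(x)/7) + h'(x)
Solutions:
 Integral(1/(log(-_y) - log(7) + 3*log(2)), (_y, h(x)))/2 = C1 - x


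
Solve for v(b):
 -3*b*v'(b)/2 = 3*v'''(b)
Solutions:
 v(b) = C1 + Integral(C2*airyai(-2^(2/3)*b/2) + C3*airybi(-2^(2/3)*b/2), b)


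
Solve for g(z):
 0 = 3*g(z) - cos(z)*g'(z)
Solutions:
 g(z) = C1*(sin(z) + 1)^(3/2)/(sin(z) - 1)^(3/2)


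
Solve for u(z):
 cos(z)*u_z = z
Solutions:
 u(z) = C1 + Integral(z/cos(z), z)


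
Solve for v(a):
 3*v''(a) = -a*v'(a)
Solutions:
 v(a) = C1 + C2*erf(sqrt(6)*a/6)


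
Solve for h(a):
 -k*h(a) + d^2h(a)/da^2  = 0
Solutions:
 h(a) = C1*exp(-a*sqrt(k)) + C2*exp(a*sqrt(k))


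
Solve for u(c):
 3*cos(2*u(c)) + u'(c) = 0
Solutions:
 u(c) = -asin((C1 + exp(12*c))/(C1 - exp(12*c)))/2 + pi/2
 u(c) = asin((C1 + exp(12*c))/(C1 - exp(12*c)))/2


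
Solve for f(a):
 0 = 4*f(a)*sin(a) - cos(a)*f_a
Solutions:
 f(a) = C1/cos(a)^4


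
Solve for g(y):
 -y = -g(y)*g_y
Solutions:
 g(y) = -sqrt(C1 + y^2)
 g(y) = sqrt(C1 + y^2)


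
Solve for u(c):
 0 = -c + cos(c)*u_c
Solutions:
 u(c) = C1 + Integral(c/cos(c), c)


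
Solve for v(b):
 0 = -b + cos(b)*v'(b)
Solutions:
 v(b) = C1 + Integral(b/cos(b), b)


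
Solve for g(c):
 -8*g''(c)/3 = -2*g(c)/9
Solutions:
 g(c) = C1*exp(-sqrt(3)*c/6) + C2*exp(sqrt(3)*c/6)


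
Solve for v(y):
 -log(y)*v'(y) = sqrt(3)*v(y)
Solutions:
 v(y) = C1*exp(-sqrt(3)*li(y))


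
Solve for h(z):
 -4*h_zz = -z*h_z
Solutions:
 h(z) = C1 + C2*erfi(sqrt(2)*z/4)


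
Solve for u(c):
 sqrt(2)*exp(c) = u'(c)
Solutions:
 u(c) = C1 + sqrt(2)*exp(c)


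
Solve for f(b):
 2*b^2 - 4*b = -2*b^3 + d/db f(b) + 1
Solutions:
 f(b) = C1 + b^4/2 + 2*b^3/3 - 2*b^2 - b


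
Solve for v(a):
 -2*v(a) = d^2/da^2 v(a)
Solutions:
 v(a) = C1*sin(sqrt(2)*a) + C2*cos(sqrt(2)*a)


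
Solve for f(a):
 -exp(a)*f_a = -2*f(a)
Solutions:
 f(a) = C1*exp(-2*exp(-a))


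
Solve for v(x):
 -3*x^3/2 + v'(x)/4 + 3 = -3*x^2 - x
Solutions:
 v(x) = C1 + 3*x^4/2 - 4*x^3 - 2*x^2 - 12*x


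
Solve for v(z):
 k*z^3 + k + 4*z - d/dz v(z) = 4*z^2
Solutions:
 v(z) = C1 + k*z^4/4 + k*z - 4*z^3/3 + 2*z^2


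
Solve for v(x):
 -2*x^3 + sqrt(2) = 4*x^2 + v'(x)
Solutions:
 v(x) = C1 - x^4/2 - 4*x^3/3 + sqrt(2)*x


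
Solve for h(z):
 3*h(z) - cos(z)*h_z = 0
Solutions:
 h(z) = C1*(sin(z) + 1)^(3/2)/(sin(z) - 1)^(3/2)


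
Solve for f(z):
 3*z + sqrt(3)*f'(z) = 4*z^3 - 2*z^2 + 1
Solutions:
 f(z) = C1 + sqrt(3)*z^4/3 - 2*sqrt(3)*z^3/9 - sqrt(3)*z^2/2 + sqrt(3)*z/3


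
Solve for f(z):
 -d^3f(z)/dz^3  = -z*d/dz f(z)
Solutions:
 f(z) = C1 + Integral(C2*airyai(z) + C3*airybi(z), z)


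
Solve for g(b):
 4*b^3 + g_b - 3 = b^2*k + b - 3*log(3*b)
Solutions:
 g(b) = C1 - b^4 + b^3*k/3 + b^2/2 - 3*b*log(b) - b*log(27) + 6*b


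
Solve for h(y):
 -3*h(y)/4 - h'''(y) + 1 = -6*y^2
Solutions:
 h(y) = C3*exp(-6^(1/3)*y/2) + 8*y^2 + (C1*sin(2^(1/3)*3^(5/6)*y/4) + C2*cos(2^(1/3)*3^(5/6)*y/4))*exp(6^(1/3)*y/4) + 4/3


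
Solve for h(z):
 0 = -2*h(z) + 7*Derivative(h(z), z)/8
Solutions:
 h(z) = C1*exp(16*z/7)


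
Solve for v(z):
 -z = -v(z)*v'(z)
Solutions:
 v(z) = -sqrt(C1 + z^2)
 v(z) = sqrt(C1 + z^2)


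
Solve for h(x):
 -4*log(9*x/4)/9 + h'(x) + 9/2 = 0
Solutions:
 h(x) = C1 + 4*x*log(x)/9 - 89*x/18 - 8*x*log(2)/9 + 8*x*log(3)/9


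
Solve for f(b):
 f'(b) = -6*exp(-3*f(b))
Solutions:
 f(b) = log(C1 - 18*b)/3
 f(b) = log((-3^(1/3) - 3^(5/6)*I)*(C1 - 6*b)^(1/3)/2)
 f(b) = log((-3^(1/3) + 3^(5/6)*I)*(C1 - 6*b)^(1/3)/2)


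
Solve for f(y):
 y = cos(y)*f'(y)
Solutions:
 f(y) = C1 + Integral(y/cos(y), y)


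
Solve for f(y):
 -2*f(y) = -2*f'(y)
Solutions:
 f(y) = C1*exp(y)


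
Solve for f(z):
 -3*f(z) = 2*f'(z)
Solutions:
 f(z) = C1*exp(-3*z/2)


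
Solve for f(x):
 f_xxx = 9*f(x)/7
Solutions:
 f(x) = C3*exp(21^(2/3)*x/7) + (C1*sin(3*3^(1/6)*7^(2/3)*x/14) + C2*cos(3*3^(1/6)*7^(2/3)*x/14))*exp(-21^(2/3)*x/14)


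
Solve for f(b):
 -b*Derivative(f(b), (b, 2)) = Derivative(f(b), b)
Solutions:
 f(b) = C1 + C2*log(b)


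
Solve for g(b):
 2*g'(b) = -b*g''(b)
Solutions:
 g(b) = C1 + C2/b


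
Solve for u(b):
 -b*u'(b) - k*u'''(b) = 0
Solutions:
 u(b) = C1 + Integral(C2*airyai(b*(-1/k)^(1/3)) + C3*airybi(b*(-1/k)^(1/3)), b)


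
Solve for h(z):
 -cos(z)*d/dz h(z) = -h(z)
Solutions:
 h(z) = C1*sqrt(sin(z) + 1)/sqrt(sin(z) - 1)


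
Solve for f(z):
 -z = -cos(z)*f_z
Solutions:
 f(z) = C1 + Integral(z/cos(z), z)


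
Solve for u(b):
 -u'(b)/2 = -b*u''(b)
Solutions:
 u(b) = C1 + C2*b^(3/2)


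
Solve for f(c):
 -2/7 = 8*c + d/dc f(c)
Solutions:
 f(c) = C1 - 4*c^2 - 2*c/7


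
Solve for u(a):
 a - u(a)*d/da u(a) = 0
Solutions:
 u(a) = -sqrt(C1 + a^2)
 u(a) = sqrt(C1 + a^2)


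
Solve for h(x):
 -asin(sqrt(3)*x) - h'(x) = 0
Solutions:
 h(x) = C1 - x*asin(sqrt(3)*x) - sqrt(3)*sqrt(1 - 3*x^2)/3


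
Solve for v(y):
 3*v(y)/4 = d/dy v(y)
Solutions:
 v(y) = C1*exp(3*y/4)


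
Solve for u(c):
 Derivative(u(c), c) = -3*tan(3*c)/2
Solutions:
 u(c) = C1 + log(cos(3*c))/2


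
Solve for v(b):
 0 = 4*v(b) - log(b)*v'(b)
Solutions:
 v(b) = C1*exp(4*li(b))


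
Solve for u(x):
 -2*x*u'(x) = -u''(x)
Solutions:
 u(x) = C1 + C2*erfi(x)


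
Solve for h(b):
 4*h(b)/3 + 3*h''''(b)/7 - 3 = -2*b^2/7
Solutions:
 h(b) = -3*b^2/14 + (C1*sin(sqrt(3)*7^(1/4)*b/3) + C2*cos(sqrt(3)*7^(1/4)*b/3))*exp(-sqrt(3)*7^(1/4)*b/3) + (C3*sin(sqrt(3)*7^(1/4)*b/3) + C4*cos(sqrt(3)*7^(1/4)*b/3))*exp(sqrt(3)*7^(1/4)*b/3) + 9/4


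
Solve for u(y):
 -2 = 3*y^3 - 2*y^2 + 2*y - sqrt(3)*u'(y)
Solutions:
 u(y) = C1 + sqrt(3)*y^4/4 - 2*sqrt(3)*y^3/9 + sqrt(3)*y^2/3 + 2*sqrt(3)*y/3


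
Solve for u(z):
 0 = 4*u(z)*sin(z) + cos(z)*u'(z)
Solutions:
 u(z) = C1*cos(z)^4


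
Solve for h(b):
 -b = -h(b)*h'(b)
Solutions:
 h(b) = -sqrt(C1 + b^2)
 h(b) = sqrt(C1 + b^2)


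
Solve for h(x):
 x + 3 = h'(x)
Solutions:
 h(x) = C1 + x^2/2 + 3*x


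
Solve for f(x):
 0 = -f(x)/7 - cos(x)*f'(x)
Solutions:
 f(x) = C1*(sin(x) - 1)^(1/14)/(sin(x) + 1)^(1/14)


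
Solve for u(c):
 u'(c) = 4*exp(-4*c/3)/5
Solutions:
 u(c) = C1 - 3*exp(-4*c/3)/5


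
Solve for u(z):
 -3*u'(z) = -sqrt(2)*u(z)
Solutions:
 u(z) = C1*exp(sqrt(2)*z/3)


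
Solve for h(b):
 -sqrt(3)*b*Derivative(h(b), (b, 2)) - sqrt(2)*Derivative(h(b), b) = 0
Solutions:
 h(b) = C1 + C2*b^(1 - sqrt(6)/3)


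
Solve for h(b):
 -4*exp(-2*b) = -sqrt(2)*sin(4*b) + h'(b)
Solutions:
 h(b) = C1 - sqrt(2)*cos(4*b)/4 + 2*exp(-2*b)


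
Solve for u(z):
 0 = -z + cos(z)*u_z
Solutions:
 u(z) = C1 + Integral(z/cos(z), z)


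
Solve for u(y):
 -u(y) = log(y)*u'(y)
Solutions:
 u(y) = C1*exp(-li(y))


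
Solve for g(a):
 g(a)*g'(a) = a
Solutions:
 g(a) = -sqrt(C1 + a^2)
 g(a) = sqrt(C1 + a^2)


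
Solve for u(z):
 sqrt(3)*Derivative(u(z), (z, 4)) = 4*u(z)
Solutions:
 u(z) = C1*exp(-sqrt(2)*3^(7/8)*z/3) + C2*exp(sqrt(2)*3^(7/8)*z/3) + C3*sin(sqrt(2)*3^(7/8)*z/3) + C4*cos(sqrt(2)*3^(7/8)*z/3)


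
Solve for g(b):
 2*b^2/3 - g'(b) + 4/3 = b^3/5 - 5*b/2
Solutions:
 g(b) = C1 - b^4/20 + 2*b^3/9 + 5*b^2/4 + 4*b/3


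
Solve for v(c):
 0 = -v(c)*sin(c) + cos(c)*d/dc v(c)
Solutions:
 v(c) = C1/cos(c)


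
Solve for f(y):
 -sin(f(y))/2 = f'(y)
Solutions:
 f(y) = -acos((-C1 - exp(y))/(C1 - exp(y))) + 2*pi
 f(y) = acos((-C1 - exp(y))/(C1 - exp(y)))


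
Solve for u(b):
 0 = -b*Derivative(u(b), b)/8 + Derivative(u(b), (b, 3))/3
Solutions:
 u(b) = C1 + Integral(C2*airyai(3^(1/3)*b/2) + C3*airybi(3^(1/3)*b/2), b)


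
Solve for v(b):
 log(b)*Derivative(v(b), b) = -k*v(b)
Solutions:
 v(b) = C1*exp(-k*li(b))


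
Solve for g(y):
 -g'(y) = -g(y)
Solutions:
 g(y) = C1*exp(y)


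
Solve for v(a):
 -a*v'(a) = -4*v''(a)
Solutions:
 v(a) = C1 + C2*erfi(sqrt(2)*a/4)


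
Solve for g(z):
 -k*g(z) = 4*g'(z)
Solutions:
 g(z) = C1*exp(-k*z/4)


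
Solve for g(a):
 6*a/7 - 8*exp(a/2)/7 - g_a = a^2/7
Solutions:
 g(a) = C1 - a^3/21 + 3*a^2/7 - 16*exp(a/2)/7


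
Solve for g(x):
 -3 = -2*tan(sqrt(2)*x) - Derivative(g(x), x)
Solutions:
 g(x) = C1 + 3*x + sqrt(2)*log(cos(sqrt(2)*x))


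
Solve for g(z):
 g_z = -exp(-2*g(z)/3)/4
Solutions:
 g(z) = 3*log(-sqrt(C1 - z)) - 3*log(6)/2
 g(z) = 3*log(C1 - z/6)/2


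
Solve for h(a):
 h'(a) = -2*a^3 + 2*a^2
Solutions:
 h(a) = C1 - a^4/2 + 2*a^3/3


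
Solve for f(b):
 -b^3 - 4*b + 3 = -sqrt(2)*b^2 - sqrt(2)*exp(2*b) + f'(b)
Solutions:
 f(b) = C1 - b^4/4 + sqrt(2)*b^3/3 - 2*b^2 + 3*b + sqrt(2)*exp(2*b)/2


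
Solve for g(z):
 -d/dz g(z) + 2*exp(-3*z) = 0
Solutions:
 g(z) = C1 - 2*exp(-3*z)/3


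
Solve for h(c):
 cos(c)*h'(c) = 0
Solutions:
 h(c) = C1


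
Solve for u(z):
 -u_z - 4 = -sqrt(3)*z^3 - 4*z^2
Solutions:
 u(z) = C1 + sqrt(3)*z^4/4 + 4*z^3/3 - 4*z


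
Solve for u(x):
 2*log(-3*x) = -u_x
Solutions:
 u(x) = C1 - 2*x*log(-x) + 2*x*(1 - log(3))


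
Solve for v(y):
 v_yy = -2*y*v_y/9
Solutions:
 v(y) = C1 + C2*erf(y/3)


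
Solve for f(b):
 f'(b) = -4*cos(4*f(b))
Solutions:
 f(b) = -asin((C1 + exp(32*b))/(C1 - exp(32*b)))/4 + pi/4
 f(b) = asin((C1 + exp(32*b))/(C1 - exp(32*b)))/4


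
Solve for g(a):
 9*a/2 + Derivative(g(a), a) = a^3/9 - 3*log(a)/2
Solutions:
 g(a) = C1 + a^4/36 - 9*a^2/4 - 3*a*log(a)/2 + 3*a/2


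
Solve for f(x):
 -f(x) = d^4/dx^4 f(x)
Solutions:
 f(x) = (C1*sin(sqrt(2)*x/2) + C2*cos(sqrt(2)*x/2))*exp(-sqrt(2)*x/2) + (C3*sin(sqrt(2)*x/2) + C4*cos(sqrt(2)*x/2))*exp(sqrt(2)*x/2)


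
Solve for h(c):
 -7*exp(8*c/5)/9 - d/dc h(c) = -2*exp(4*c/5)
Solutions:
 h(c) = C1 - 35*exp(8*c/5)/72 + 5*exp(4*c/5)/2


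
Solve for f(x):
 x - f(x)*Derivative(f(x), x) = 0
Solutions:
 f(x) = -sqrt(C1 + x^2)
 f(x) = sqrt(C1 + x^2)


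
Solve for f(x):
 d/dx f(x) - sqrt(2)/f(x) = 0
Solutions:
 f(x) = -sqrt(C1 + 2*sqrt(2)*x)
 f(x) = sqrt(C1 + 2*sqrt(2)*x)


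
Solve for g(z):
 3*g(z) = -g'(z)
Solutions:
 g(z) = C1*exp(-3*z)


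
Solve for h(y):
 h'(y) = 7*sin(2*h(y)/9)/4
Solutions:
 -7*y/4 + 9*log(cos(2*h(y)/9) - 1)/4 - 9*log(cos(2*h(y)/9) + 1)/4 = C1


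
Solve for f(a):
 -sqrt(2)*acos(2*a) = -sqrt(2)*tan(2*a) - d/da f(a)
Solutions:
 f(a) = C1 + sqrt(2)*(a*acos(2*a) - sqrt(1 - 4*a^2)/2) + sqrt(2)*log(cos(2*a))/2


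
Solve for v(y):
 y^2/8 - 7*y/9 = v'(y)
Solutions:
 v(y) = C1 + y^3/24 - 7*y^2/18


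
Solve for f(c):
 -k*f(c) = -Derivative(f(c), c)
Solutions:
 f(c) = C1*exp(c*k)


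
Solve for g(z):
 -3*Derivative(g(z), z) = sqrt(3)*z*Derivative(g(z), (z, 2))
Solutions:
 g(z) = C1 + C2*z^(1 - sqrt(3))


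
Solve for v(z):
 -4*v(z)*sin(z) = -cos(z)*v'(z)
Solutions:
 v(z) = C1/cos(z)^4


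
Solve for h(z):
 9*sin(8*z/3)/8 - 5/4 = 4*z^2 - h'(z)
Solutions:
 h(z) = C1 + 4*z^3/3 + 5*z/4 + 27*cos(8*z/3)/64


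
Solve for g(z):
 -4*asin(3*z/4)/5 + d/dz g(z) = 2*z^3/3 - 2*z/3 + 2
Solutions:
 g(z) = C1 + z^4/6 - z^2/3 + 4*z*asin(3*z/4)/5 + 2*z + 4*sqrt(16 - 9*z^2)/15


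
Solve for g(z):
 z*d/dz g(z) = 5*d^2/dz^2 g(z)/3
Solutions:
 g(z) = C1 + C2*erfi(sqrt(30)*z/10)


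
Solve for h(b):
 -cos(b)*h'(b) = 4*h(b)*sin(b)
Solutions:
 h(b) = C1*cos(b)^4


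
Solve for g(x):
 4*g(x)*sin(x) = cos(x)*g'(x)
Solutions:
 g(x) = C1/cos(x)^4


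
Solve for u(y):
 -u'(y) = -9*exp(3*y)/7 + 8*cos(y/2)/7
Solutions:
 u(y) = C1 + 3*exp(3*y)/7 - 16*sin(y/2)/7


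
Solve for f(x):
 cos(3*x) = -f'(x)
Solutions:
 f(x) = C1 - sin(3*x)/3


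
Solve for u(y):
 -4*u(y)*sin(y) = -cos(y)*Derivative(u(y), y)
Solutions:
 u(y) = C1/cos(y)^4


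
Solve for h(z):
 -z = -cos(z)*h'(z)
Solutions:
 h(z) = C1 + Integral(z/cos(z), z)


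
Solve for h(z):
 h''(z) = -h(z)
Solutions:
 h(z) = C1*sin(z) + C2*cos(z)


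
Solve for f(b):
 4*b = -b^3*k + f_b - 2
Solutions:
 f(b) = C1 + b^4*k/4 + 2*b^2 + 2*b


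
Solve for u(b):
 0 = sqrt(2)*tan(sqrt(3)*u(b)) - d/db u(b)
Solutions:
 u(b) = sqrt(3)*(pi - asin(C1*exp(sqrt(6)*b)))/3
 u(b) = sqrt(3)*asin(C1*exp(sqrt(6)*b))/3


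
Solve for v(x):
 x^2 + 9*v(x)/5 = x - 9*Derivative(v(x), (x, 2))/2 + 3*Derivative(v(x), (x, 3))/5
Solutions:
 v(x) = C1*exp(x*(-(2*sqrt(786) + 137)^(1/3) - 25/(2*sqrt(786) + 137)^(1/3) + 10)/4)*sin(sqrt(3)*x*(-(2*sqrt(786) + 137)^(1/3) + 25/(2*sqrt(786) + 137)^(1/3))/4) + C2*exp(x*(-(2*sqrt(786) + 137)^(1/3) - 25/(2*sqrt(786) + 137)^(1/3) + 10)/4)*cos(sqrt(3)*x*(-(2*sqrt(786) + 137)^(1/3) + 25/(2*sqrt(786) + 137)^(1/3))/4) + C3*exp(x*(25/(2*sqrt(786) + 137)^(1/3) + 5 + (2*sqrt(786) + 137)^(1/3))/2) - 5*x^2/9 + 5*x/9 + 25/9


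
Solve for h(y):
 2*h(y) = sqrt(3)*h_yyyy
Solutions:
 h(y) = C1*exp(-2^(1/4)*3^(7/8)*y/3) + C2*exp(2^(1/4)*3^(7/8)*y/3) + C3*sin(2^(1/4)*3^(7/8)*y/3) + C4*cos(2^(1/4)*3^(7/8)*y/3)


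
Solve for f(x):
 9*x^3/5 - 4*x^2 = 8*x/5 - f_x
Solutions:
 f(x) = C1 - 9*x^4/20 + 4*x^3/3 + 4*x^2/5


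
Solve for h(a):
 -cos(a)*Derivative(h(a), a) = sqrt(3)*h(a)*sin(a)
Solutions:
 h(a) = C1*cos(a)^(sqrt(3))


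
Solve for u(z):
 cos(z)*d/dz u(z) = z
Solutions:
 u(z) = C1 + Integral(z/cos(z), z)


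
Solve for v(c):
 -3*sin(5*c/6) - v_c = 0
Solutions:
 v(c) = C1 + 18*cos(5*c/6)/5


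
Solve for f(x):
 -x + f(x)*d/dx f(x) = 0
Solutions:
 f(x) = -sqrt(C1 + x^2)
 f(x) = sqrt(C1 + x^2)


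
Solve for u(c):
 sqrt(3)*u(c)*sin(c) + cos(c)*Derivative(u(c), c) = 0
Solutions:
 u(c) = C1*cos(c)^(sqrt(3))


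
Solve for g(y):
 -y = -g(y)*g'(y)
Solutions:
 g(y) = -sqrt(C1 + y^2)
 g(y) = sqrt(C1 + y^2)


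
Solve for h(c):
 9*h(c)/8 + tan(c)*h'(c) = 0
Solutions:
 h(c) = C1/sin(c)^(9/8)


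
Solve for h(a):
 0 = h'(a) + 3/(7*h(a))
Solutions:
 h(a) = -sqrt(C1 - 42*a)/7
 h(a) = sqrt(C1 - 42*a)/7


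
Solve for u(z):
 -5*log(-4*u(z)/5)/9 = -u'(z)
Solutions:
 -9*Integral(1/(log(-_y) - log(5) + 2*log(2)), (_y, u(z)))/5 = C1 - z


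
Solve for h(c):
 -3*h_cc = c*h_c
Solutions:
 h(c) = C1 + C2*erf(sqrt(6)*c/6)


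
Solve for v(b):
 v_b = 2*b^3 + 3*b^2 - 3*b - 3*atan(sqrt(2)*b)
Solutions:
 v(b) = C1 + b^4/2 + b^3 - 3*b^2/2 - 3*b*atan(sqrt(2)*b) + 3*sqrt(2)*log(2*b^2 + 1)/4


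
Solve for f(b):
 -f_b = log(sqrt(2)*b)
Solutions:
 f(b) = C1 - b*log(b) - b*log(2)/2 + b


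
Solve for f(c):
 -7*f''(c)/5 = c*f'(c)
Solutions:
 f(c) = C1 + C2*erf(sqrt(70)*c/14)


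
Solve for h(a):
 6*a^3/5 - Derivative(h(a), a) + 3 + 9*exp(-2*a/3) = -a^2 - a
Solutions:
 h(a) = C1 + 3*a^4/10 + a^3/3 + a^2/2 + 3*a - 27*exp(-2*a/3)/2


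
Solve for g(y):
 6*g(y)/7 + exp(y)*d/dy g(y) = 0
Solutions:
 g(y) = C1*exp(6*exp(-y)/7)


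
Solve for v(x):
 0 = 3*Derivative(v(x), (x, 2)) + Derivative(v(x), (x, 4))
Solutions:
 v(x) = C1 + C2*x + C3*sin(sqrt(3)*x) + C4*cos(sqrt(3)*x)


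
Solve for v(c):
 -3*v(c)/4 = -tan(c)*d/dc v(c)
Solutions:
 v(c) = C1*sin(c)^(3/4)


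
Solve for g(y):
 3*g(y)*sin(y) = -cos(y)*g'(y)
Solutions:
 g(y) = C1*cos(y)^3


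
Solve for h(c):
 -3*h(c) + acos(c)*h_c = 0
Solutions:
 h(c) = C1*exp(3*Integral(1/acos(c), c))


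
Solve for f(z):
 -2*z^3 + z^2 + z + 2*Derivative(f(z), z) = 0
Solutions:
 f(z) = C1 + z^4/4 - z^3/6 - z^2/4


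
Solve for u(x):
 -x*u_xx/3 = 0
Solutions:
 u(x) = C1 + C2*x


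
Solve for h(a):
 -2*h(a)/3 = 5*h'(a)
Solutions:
 h(a) = C1*exp(-2*a/15)


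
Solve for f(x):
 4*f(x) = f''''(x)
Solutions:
 f(x) = C1*exp(-sqrt(2)*x) + C2*exp(sqrt(2)*x) + C3*sin(sqrt(2)*x) + C4*cos(sqrt(2)*x)


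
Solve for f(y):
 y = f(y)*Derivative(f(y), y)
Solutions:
 f(y) = -sqrt(C1 + y^2)
 f(y) = sqrt(C1 + y^2)


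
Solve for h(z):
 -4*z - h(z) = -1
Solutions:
 h(z) = 1 - 4*z


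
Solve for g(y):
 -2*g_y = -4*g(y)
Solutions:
 g(y) = C1*exp(2*y)


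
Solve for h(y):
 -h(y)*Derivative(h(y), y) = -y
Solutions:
 h(y) = -sqrt(C1 + y^2)
 h(y) = sqrt(C1 + y^2)


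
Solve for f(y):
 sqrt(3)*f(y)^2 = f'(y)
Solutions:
 f(y) = -1/(C1 + sqrt(3)*y)


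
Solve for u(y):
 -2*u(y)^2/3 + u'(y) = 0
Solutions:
 u(y) = -3/(C1 + 2*y)


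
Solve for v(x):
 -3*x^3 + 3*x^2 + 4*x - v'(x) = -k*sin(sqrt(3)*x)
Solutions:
 v(x) = C1 - sqrt(3)*k*cos(sqrt(3)*x)/3 - 3*x^4/4 + x^3 + 2*x^2


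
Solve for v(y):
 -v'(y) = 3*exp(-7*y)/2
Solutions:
 v(y) = C1 + 3*exp(-7*y)/14


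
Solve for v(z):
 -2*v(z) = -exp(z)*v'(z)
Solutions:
 v(z) = C1*exp(-2*exp(-z))


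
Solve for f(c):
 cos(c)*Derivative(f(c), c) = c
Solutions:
 f(c) = C1 + Integral(c/cos(c), c)


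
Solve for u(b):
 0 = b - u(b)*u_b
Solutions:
 u(b) = -sqrt(C1 + b^2)
 u(b) = sqrt(C1 + b^2)


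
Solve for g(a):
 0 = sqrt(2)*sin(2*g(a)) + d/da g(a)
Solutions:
 g(a) = pi - acos((-C1 - exp(4*sqrt(2)*a))/(C1 - exp(4*sqrt(2)*a)))/2
 g(a) = acos((-C1 - exp(4*sqrt(2)*a))/(C1 - exp(4*sqrt(2)*a)))/2


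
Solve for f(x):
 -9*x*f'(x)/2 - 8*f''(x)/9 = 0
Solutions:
 f(x) = C1 + C2*erf(9*sqrt(2)*x/8)


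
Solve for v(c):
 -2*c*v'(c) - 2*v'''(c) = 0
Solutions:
 v(c) = C1 + Integral(C2*airyai(-c) + C3*airybi(-c), c)


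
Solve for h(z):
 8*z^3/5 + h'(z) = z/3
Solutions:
 h(z) = C1 - 2*z^4/5 + z^2/6


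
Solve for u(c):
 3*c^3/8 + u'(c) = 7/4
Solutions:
 u(c) = C1 - 3*c^4/32 + 7*c/4


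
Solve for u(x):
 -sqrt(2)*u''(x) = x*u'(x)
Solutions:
 u(x) = C1 + C2*erf(2^(1/4)*x/2)


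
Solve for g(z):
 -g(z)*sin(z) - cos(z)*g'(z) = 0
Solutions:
 g(z) = C1*cos(z)


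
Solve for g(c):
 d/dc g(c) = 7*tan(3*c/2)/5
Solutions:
 g(c) = C1 - 14*log(cos(3*c/2))/15


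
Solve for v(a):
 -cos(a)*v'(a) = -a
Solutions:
 v(a) = C1 + Integral(a/cos(a), a)


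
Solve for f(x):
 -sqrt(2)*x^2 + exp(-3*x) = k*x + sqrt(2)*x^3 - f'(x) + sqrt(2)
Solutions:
 f(x) = C1 + k*x^2/2 + sqrt(2)*x^4/4 + sqrt(2)*x^3/3 + sqrt(2)*x + exp(-3*x)/3


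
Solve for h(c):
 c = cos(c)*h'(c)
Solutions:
 h(c) = C1 + Integral(c/cos(c), c)


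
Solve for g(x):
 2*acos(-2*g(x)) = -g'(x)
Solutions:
 Integral(1/acos(-2*_y), (_y, g(x))) = C1 - 2*x


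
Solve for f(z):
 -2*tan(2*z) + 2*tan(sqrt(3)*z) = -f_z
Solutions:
 f(z) = C1 - log(cos(2*z)) + 2*sqrt(3)*log(cos(sqrt(3)*z))/3


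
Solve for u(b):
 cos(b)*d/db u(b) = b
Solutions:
 u(b) = C1 + Integral(b/cos(b), b)


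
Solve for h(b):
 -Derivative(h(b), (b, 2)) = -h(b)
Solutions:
 h(b) = C1*exp(-b) + C2*exp(b)


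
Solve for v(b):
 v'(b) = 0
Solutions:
 v(b) = C1


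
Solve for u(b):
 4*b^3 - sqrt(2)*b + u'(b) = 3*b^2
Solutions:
 u(b) = C1 - b^4 + b^3 + sqrt(2)*b^2/2


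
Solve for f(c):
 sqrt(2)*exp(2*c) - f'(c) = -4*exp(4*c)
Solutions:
 f(c) = C1 + exp(4*c) + sqrt(2)*exp(2*c)/2


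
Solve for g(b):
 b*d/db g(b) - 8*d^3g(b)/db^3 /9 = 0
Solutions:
 g(b) = C1 + Integral(C2*airyai(3^(2/3)*b/2) + C3*airybi(3^(2/3)*b/2), b)


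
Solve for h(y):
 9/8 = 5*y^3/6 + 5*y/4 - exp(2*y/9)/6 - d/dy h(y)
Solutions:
 h(y) = C1 + 5*y^4/24 + 5*y^2/8 - 9*y/8 - 3*exp(2*y/9)/4


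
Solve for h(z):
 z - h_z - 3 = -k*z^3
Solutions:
 h(z) = C1 + k*z^4/4 + z^2/2 - 3*z


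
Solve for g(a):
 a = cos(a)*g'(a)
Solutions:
 g(a) = C1 + Integral(a/cos(a), a)


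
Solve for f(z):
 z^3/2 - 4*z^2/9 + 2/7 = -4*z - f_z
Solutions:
 f(z) = C1 - z^4/8 + 4*z^3/27 - 2*z^2 - 2*z/7
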